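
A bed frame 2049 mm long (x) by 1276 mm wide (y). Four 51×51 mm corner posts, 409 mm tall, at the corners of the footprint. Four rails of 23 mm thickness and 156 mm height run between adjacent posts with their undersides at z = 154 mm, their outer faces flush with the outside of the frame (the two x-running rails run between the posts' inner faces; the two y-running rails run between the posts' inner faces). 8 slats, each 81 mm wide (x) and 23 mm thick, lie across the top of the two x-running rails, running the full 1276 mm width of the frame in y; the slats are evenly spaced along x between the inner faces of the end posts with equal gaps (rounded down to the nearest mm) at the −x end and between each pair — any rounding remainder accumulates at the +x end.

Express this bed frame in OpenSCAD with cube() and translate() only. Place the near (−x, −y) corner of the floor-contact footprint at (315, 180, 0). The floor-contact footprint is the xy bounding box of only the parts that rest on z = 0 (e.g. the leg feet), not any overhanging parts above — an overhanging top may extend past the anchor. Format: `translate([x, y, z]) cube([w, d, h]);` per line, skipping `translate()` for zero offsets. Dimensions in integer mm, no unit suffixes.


translate([315, 180, 0]) cube([51, 51, 409]);
translate([315, 1405, 0]) cube([51, 51, 409]);
translate([2313, 180, 0]) cube([51, 51, 409]);
translate([2313, 1405, 0]) cube([51, 51, 409]);
translate([366, 180, 154]) cube([1947, 23, 156]);
translate([366, 1433, 154]) cube([1947, 23, 156]);
translate([315, 231, 154]) cube([23, 1174, 156]);
translate([2341, 231, 154]) cube([23, 1174, 156]);
translate([510, 180, 310]) cube([81, 1276, 23]);
translate([735, 180, 310]) cube([81, 1276, 23]);
translate([960, 180, 310]) cube([81, 1276, 23]);
translate([1185, 180, 310]) cube([81, 1276, 23]);
translate([1410, 180, 310]) cube([81, 1276, 23]);
translate([1635, 180, 310]) cube([81, 1276, 23]);
translate([1860, 180, 310]) cube([81, 1276, 23]);
translate([2085, 180, 310]) cube([81, 1276, 23]);


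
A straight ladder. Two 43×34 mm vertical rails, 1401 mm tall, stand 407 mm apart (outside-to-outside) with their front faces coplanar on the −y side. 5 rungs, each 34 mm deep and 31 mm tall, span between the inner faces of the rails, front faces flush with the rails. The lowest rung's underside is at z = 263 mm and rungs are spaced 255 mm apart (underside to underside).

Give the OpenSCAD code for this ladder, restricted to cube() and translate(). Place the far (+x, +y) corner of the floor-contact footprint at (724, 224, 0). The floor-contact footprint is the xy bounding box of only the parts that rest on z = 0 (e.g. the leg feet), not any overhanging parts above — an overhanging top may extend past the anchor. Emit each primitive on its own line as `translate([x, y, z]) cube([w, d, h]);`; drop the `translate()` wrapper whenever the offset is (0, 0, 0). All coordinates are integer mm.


translate([317, 190, 0]) cube([43, 34, 1401]);
translate([681, 190, 0]) cube([43, 34, 1401]);
translate([360, 190, 263]) cube([321, 34, 31]);
translate([360, 190, 518]) cube([321, 34, 31]);
translate([360, 190, 773]) cube([321, 34, 31]);
translate([360, 190, 1028]) cube([321, 34, 31]);
translate([360, 190, 1283]) cube([321, 34, 31]);


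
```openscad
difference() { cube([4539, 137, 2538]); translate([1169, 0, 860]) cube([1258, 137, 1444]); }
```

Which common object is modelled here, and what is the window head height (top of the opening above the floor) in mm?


A wall with a window opening. The window head height is 2304 mm.

A wall with a rectangular opening subtracted — a window. Sill at z = 860, opening 1444 mm tall, so the head is at 860 + 1444 = 2304 mm.


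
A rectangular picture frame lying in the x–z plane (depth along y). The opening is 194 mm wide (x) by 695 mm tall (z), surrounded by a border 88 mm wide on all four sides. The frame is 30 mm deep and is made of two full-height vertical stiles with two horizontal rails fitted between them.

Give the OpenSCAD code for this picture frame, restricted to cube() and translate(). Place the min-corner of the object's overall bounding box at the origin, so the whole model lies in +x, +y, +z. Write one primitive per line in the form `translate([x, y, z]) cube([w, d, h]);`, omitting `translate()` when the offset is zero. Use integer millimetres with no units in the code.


cube([88, 30, 871]);
translate([282, 0, 0]) cube([88, 30, 871]);
translate([88, 0, 0]) cube([194, 30, 88]);
translate([88, 0, 783]) cube([194, 30, 88]);


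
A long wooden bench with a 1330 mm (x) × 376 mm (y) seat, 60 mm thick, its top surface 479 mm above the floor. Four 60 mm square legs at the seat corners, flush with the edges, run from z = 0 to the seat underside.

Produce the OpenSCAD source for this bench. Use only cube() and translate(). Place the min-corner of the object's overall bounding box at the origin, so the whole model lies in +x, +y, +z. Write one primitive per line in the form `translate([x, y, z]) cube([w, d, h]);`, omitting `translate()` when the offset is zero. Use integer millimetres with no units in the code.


translate([0, 0, 419]) cube([1330, 376, 60]);
cube([60, 60, 419]);
translate([0, 316, 0]) cube([60, 60, 419]);
translate([1270, 0, 0]) cube([60, 60, 419]);
translate([1270, 316, 0]) cube([60, 60, 419]);


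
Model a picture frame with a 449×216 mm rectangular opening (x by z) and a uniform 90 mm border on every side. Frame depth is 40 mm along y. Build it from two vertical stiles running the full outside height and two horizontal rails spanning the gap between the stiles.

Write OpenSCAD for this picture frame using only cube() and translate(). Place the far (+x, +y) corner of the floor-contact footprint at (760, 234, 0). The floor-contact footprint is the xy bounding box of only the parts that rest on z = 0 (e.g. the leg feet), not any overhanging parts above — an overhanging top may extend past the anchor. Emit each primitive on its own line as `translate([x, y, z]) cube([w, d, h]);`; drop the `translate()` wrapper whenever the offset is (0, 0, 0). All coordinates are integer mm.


translate([131, 194, 0]) cube([90, 40, 396]);
translate([670, 194, 0]) cube([90, 40, 396]);
translate([221, 194, 0]) cube([449, 40, 90]);
translate([221, 194, 306]) cube([449, 40, 90]);


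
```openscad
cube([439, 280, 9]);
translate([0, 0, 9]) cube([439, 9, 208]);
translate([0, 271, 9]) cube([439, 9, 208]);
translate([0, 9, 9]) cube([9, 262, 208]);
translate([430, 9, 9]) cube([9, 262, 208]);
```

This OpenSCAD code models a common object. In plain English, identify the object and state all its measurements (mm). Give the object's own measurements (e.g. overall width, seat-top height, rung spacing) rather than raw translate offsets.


An open-topped rectangular box: outside dimensions 439×280×217 mm, with a uniform wall and base thickness of 9 mm. The base is a full 439×280 slab on the floor; four walls sit on top of the base. The front and back walls (the −y and +y sides) span the full width; the two side walls fit between them.


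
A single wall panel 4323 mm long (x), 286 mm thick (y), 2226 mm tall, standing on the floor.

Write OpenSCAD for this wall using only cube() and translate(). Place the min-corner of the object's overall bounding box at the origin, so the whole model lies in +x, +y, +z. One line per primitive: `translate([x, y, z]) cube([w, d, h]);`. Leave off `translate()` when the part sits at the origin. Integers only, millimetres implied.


cube([4323, 286, 2226]);


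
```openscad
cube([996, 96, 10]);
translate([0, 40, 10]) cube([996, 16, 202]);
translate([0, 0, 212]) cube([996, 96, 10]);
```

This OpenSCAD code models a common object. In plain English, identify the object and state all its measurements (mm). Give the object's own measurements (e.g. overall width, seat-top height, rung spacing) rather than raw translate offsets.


An I-beam lying along x, 996 mm long. Overall section height 222 mm. Two flanges 96 mm wide (y) and 10 mm thick, one on the floor and one at the top; a web 16 mm thick runs between them, centred on the flange width.


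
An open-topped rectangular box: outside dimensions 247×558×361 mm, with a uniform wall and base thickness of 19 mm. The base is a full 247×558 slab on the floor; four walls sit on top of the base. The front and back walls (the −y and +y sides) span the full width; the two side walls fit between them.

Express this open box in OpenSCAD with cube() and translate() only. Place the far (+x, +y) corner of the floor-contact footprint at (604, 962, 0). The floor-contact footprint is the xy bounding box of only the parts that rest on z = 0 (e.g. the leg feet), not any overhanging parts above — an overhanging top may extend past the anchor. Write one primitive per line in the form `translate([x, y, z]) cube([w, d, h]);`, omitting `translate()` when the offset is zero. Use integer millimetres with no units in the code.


translate([357, 404, 0]) cube([247, 558, 19]);
translate([357, 404, 19]) cube([247, 19, 342]);
translate([357, 943, 19]) cube([247, 19, 342]);
translate([357, 423, 19]) cube([19, 520, 342]);
translate([585, 423, 19]) cube([19, 520, 342]);


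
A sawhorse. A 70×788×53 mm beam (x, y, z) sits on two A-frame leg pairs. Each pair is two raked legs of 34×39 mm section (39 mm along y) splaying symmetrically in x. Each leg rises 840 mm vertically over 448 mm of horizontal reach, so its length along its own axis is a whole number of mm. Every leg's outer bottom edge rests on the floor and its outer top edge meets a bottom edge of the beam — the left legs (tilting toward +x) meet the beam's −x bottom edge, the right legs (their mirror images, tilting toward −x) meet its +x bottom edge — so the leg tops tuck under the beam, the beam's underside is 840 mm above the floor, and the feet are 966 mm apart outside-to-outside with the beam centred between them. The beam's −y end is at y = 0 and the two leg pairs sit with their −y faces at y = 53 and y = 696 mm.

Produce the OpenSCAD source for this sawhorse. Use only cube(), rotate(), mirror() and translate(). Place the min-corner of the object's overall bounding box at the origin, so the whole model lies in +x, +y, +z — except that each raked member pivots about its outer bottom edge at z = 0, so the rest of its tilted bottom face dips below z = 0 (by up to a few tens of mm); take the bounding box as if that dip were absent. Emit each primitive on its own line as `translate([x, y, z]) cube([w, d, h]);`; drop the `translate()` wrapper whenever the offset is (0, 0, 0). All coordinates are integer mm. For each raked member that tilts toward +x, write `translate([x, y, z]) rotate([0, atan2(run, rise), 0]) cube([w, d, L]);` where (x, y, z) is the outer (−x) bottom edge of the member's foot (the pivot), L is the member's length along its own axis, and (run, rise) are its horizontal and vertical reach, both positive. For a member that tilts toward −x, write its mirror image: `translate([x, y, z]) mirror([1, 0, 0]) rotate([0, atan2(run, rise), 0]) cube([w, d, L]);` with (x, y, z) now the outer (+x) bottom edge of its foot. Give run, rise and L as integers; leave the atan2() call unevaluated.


translate([448, 0, 840]) cube([70, 788, 53]);
translate([0, 53, 0]) rotate([0, atan2(448, 840), 0]) cube([34, 39, 952]);
translate([966, 53, 0]) mirror([1, 0, 0]) rotate([0, atan2(448, 840), 0]) cube([34, 39, 952]);
translate([0, 696, 0]) rotate([0, atan2(448, 840), 0]) cube([34, 39, 952]);
translate([966, 696, 0]) mirror([1, 0, 0]) rotate([0, atan2(448, 840), 0]) cube([34, 39, 952]);


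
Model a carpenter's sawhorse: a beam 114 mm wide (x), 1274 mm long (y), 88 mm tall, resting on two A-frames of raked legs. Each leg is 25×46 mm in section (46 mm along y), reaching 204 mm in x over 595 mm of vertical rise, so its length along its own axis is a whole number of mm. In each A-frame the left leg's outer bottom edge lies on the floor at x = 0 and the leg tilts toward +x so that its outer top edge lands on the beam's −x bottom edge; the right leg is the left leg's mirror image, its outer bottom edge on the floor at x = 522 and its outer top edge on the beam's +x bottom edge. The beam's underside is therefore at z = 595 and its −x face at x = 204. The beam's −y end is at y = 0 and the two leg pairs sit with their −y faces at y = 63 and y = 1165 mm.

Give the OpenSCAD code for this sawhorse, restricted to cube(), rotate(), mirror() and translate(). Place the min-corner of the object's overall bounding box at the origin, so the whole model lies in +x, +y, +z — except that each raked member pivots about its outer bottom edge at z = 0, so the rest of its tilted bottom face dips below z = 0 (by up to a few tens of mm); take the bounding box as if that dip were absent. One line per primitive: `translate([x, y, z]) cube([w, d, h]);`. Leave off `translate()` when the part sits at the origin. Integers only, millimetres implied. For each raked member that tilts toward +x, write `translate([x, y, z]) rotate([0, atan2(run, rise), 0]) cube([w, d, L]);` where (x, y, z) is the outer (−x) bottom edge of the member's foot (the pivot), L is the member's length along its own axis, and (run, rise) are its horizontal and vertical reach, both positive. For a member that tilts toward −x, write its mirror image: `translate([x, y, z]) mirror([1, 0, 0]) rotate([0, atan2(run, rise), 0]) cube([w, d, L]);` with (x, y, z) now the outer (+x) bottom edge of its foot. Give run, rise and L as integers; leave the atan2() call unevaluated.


translate([204, 0, 595]) cube([114, 1274, 88]);
translate([0, 63, 0]) rotate([0, atan2(204, 595), 0]) cube([25, 46, 629]);
translate([522, 63, 0]) mirror([1, 0, 0]) rotate([0, atan2(204, 595), 0]) cube([25, 46, 629]);
translate([0, 1165, 0]) rotate([0, atan2(204, 595), 0]) cube([25, 46, 629]);
translate([522, 1165, 0]) mirror([1, 0, 0]) rotate([0, atan2(204, 595), 0]) cube([25, 46, 629]);


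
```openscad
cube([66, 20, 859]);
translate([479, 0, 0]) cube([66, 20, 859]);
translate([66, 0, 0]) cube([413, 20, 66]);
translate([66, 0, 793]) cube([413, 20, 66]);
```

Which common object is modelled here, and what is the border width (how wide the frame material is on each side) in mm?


A picture frame. The border width is 66 mm.

Four thin pieces enclosing a rectangular opening — a picture frame. The two full-height stiles are 859 mm tall; the top rail sits at z = 793 and is 66 mm tall, so the border above the opening is 859 − 793 = 66 mm, matching the stile x-width.


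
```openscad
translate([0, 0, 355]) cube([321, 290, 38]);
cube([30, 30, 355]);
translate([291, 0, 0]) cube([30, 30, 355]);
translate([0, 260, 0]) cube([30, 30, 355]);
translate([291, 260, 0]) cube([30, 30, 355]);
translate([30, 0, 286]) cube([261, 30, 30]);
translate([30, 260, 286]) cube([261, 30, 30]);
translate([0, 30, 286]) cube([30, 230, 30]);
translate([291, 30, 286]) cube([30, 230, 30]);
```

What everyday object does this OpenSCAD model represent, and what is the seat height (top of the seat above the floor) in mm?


A stool. The seat height is 393 mm.

A 321×290×38 slab at z = 355 on four corner posts — a stool. The seat top is 355 + 38 = 393 mm.


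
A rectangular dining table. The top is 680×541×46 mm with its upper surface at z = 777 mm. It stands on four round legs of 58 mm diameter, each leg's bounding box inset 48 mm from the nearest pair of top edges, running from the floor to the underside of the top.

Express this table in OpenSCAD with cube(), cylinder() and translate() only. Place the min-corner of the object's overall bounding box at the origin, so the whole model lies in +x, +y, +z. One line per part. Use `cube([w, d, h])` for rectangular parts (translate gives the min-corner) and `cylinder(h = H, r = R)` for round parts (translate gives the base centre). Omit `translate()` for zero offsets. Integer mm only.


// leg_h = 777 - 46 = 731
translate([0, 0, 731]) cube([680, 541, 46]);
translate([77, 77, 0]) cylinder(h = 731, r = 29);
translate([603, 77, 0]) cylinder(h = 731, r = 29);
translate([77, 464, 0]) cylinder(h = 731, r = 29);
translate([603, 464, 0]) cylinder(h = 731, r = 29);


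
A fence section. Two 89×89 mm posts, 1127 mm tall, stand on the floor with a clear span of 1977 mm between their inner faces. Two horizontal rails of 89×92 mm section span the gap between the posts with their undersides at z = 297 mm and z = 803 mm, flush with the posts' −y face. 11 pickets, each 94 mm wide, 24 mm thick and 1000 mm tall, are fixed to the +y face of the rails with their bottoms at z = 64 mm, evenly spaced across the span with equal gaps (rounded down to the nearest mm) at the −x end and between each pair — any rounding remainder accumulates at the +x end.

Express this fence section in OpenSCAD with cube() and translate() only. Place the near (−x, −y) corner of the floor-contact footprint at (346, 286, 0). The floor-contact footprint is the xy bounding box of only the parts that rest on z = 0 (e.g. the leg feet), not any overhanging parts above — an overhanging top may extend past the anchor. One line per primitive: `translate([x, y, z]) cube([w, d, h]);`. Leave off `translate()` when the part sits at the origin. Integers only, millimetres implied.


translate([346, 286, 0]) cube([89, 89, 1127]);
translate([2412, 286, 0]) cube([89, 89, 1127]);
translate([435, 286, 297]) cube([1977, 89, 92]);
translate([435, 286, 803]) cube([1977, 89, 92]);
translate([513, 375, 64]) cube([94, 24, 1000]);
translate([685, 375, 64]) cube([94, 24, 1000]);
translate([857, 375, 64]) cube([94, 24, 1000]);
translate([1029, 375, 64]) cube([94, 24, 1000]);
translate([1201, 375, 64]) cube([94, 24, 1000]);
translate([1373, 375, 64]) cube([94, 24, 1000]);
translate([1545, 375, 64]) cube([94, 24, 1000]);
translate([1717, 375, 64]) cube([94, 24, 1000]);
translate([1889, 375, 64]) cube([94, 24, 1000]);
translate([2061, 375, 64]) cube([94, 24, 1000]);
translate([2233, 375, 64]) cube([94, 24, 1000]);


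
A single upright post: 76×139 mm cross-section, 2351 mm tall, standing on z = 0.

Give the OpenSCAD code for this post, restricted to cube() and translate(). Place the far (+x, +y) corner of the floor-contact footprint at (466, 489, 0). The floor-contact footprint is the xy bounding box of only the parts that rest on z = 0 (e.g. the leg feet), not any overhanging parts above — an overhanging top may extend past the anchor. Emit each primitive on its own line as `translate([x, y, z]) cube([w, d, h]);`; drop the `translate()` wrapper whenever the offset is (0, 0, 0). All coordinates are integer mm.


translate([390, 350, 0]) cube([76, 139, 2351]);


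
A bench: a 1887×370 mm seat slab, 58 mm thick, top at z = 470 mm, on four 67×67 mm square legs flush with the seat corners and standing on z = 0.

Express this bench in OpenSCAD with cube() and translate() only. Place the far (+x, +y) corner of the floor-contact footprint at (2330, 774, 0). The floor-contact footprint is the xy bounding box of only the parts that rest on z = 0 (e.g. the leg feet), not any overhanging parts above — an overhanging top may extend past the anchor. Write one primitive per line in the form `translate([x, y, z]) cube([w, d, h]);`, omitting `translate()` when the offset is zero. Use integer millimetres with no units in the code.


translate([443, 404, 412]) cube([1887, 370, 58]);
translate([443, 404, 0]) cube([67, 67, 412]);
translate([443, 707, 0]) cube([67, 67, 412]);
translate([2263, 404, 0]) cube([67, 67, 412]);
translate([2263, 707, 0]) cube([67, 67, 412]);


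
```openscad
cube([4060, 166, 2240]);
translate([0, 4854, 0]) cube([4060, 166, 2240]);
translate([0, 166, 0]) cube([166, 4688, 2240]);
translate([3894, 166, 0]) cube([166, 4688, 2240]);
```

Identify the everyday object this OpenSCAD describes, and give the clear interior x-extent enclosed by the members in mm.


A house (or room) frame. The interior width is 3728 mm.

Four 2240 mm walls enclosing a rectangle with no floor or roof — a room or house frame. Outside width is 4060 mm and wall thickness is 166 mm, so the interior width is 4060 − 2 × 166 = 3728 mm.


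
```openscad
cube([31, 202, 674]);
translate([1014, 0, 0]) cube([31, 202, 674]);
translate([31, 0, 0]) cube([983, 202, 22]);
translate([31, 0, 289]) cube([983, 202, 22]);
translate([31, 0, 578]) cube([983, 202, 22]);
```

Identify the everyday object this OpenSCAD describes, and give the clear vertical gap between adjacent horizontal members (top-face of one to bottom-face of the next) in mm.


A bookshelf. The clear shelf gap is 267 mm.

Two tall side panels with 3 horizontal boards between them — a bookshelf. The first two shelf undersides are at z = 0 and z = 289; with shelf thickness 22, the clear gap is 289 − 0 − 22 = 267 mm.


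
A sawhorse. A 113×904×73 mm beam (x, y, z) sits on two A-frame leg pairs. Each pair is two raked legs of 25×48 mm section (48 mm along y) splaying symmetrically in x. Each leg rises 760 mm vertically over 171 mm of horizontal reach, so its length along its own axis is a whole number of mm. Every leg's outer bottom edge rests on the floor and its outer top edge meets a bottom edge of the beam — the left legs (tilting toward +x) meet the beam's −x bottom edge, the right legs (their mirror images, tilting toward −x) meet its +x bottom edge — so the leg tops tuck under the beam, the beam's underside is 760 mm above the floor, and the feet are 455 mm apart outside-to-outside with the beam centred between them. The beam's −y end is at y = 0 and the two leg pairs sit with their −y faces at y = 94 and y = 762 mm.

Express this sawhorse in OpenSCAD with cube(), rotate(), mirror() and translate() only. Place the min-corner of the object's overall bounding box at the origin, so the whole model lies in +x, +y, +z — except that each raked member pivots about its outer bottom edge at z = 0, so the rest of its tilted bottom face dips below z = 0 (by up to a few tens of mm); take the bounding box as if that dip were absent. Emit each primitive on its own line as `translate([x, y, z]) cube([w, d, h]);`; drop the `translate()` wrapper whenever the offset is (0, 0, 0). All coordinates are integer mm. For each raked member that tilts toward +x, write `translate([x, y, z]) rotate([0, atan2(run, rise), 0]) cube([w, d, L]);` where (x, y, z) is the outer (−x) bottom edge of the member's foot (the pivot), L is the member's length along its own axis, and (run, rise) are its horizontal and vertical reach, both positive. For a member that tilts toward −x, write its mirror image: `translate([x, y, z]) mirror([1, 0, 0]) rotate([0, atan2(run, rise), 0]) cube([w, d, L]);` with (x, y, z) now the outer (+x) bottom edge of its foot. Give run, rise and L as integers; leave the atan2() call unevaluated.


// leg length = √(171² + 760²) = 779
// right-leg outer foot x = 2·171 + 113 = 455
// beam min-corner = (171, 0, 760)
translate([171, 0, 760]) cube([113, 904, 73]);
translate([0, 94, 0]) rotate([0, atan2(171, 760), 0]) cube([25, 48, 779]);
translate([455, 94, 0]) mirror([1, 0, 0]) rotate([0, atan2(171, 760), 0]) cube([25, 48, 779]);
translate([0, 762, 0]) rotate([0, atan2(171, 760), 0]) cube([25, 48, 779]);
translate([455, 762, 0]) mirror([1, 0, 0]) rotate([0, atan2(171, 760), 0]) cube([25, 48, 779]);


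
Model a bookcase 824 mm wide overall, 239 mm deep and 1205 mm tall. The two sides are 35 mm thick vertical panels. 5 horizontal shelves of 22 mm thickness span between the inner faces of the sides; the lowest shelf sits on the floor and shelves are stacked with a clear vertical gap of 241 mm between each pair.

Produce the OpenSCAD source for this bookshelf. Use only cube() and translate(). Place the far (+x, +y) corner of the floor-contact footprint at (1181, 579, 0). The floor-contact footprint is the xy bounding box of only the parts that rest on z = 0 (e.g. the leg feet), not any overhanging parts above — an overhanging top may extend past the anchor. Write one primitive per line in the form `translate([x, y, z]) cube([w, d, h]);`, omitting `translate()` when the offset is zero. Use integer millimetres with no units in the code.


translate([357, 340, 0]) cube([35, 239, 1205]);
translate([1146, 340, 0]) cube([35, 239, 1205]);
translate([392, 340, 0]) cube([754, 239, 22]);
translate([392, 340, 263]) cube([754, 239, 22]);
translate([392, 340, 526]) cube([754, 239, 22]);
translate([392, 340, 789]) cube([754, 239, 22]);
translate([392, 340, 1052]) cube([754, 239, 22]);


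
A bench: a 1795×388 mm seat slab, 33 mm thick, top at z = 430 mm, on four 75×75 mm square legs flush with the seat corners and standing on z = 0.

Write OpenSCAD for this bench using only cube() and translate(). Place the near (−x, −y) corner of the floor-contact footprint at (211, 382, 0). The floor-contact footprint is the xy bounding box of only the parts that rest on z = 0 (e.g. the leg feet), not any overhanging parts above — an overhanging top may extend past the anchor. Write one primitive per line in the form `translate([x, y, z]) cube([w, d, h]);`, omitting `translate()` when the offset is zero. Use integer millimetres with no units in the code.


translate([211, 382, 397]) cube([1795, 388, 33]);
translate([211, 382, 0]) cube([75, 75, 397]);
translate([211, 695, 0]) cube([75, 75, 397]);
translate([1931, 382, 0]) cube([75, 75, 397]);
translate([1931, 695, 0]) cube([75, 75, 397]);


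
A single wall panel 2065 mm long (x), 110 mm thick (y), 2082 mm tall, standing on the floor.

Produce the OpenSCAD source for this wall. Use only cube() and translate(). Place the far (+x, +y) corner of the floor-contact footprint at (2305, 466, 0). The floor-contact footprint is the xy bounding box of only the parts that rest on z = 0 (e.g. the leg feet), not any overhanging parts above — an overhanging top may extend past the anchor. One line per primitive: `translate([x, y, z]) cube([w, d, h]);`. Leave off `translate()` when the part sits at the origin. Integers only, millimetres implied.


translate([240, 356, 0]) cube([2065, 110, 2082]);


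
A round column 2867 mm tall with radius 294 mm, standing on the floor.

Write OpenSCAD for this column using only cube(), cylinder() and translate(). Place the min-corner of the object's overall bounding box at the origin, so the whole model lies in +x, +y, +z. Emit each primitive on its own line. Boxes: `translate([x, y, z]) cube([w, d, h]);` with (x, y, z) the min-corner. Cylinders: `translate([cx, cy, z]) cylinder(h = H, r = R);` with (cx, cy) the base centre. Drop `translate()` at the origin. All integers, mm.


translate([294, 294, 0]) cylinder(h = 2867, r = 294);


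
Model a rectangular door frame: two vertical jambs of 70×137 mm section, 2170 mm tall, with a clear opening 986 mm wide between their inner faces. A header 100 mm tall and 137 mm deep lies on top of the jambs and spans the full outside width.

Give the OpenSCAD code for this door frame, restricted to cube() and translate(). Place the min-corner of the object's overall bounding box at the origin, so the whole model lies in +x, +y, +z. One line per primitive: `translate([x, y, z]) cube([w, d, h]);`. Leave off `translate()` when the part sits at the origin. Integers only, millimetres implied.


cube([70, 137, 2170]);
translate([1056, 0, 0]) cube([70, 137, 2170]);
translate([0, 0, 2170]) cube([1126, 137, 100]);


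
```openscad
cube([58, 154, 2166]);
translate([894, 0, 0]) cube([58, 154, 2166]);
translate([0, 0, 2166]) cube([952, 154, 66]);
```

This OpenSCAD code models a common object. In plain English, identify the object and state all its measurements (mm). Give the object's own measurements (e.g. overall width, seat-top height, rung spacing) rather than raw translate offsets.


A door frame. The clear opening is 836 mm wide and 2166 mm high. Two 58 mm wide jambs, 154 mm deep, stand either side of the opening from the floor to the top of the opening. A 66 mm thick head sits across the top of both jambs, spanning the full outside width of the frame.


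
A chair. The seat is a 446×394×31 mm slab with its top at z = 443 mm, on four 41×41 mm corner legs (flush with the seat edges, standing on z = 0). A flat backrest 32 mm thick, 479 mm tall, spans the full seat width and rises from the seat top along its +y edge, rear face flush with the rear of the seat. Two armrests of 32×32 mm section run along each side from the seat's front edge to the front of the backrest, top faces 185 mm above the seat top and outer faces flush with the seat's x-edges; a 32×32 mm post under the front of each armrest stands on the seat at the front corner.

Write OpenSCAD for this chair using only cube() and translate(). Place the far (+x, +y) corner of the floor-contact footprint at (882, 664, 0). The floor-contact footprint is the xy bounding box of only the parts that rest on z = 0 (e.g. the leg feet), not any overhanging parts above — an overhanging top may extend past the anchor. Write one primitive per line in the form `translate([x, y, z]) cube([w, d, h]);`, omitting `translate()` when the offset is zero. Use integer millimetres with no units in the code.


// leg_h = 443 - 31 = 412
// arm post h = 185 - 32 = 153
translate([436, 270, 412]) cube([446, 394, 31]);
translate([436, 270, 0]) cube([41, 41, 412]);
translate([841, 270, 0]) cube([41, 41, 412]);
translate([436, 623, 0]) cube([41, 41, 412]);
translate([841, 623, 0]) cube([41, 41, 412]);
translate([436, 632, 443]) cube([446, 32, 479]);
translate([436, 270, 596]) cube([32, 362, 32]);
translate([850, 270, 596]) cube([32, 362, 32]);
translate([436, 270, 443]) cube([32, 32, 153]);
translate([850, 270, 443]) cube([32, 32, 153]);


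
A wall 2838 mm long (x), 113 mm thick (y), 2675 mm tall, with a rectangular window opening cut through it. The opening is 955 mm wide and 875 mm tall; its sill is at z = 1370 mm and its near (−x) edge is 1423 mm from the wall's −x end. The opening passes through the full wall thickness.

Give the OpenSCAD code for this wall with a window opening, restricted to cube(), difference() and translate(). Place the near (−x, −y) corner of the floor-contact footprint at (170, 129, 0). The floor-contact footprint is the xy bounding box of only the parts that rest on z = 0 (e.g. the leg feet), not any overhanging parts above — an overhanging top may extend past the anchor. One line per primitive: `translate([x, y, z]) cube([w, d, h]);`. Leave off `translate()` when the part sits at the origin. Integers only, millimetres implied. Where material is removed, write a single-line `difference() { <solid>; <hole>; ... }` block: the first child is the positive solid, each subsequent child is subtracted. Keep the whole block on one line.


difference() { translate([170, 129, 0]) cube([2838, 113, 2675]); translate([1593, 129, 1370]) cube([955, 113, 875]); }


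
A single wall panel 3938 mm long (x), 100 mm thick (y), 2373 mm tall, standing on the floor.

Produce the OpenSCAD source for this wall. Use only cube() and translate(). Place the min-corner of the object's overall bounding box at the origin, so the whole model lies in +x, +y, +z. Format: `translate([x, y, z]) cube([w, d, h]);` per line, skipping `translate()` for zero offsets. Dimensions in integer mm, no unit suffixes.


cube([3938, 100, 2373]);


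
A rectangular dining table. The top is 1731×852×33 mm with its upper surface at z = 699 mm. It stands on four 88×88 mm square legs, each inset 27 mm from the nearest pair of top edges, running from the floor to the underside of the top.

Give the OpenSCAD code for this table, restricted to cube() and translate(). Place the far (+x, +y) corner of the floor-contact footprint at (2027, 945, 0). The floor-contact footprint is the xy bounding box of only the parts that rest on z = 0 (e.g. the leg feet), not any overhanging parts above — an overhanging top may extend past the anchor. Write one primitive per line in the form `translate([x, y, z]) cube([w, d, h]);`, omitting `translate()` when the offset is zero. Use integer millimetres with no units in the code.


translate([323, 120, 666]) cube([1731, 852, 33]);
translate([350, 147, 0]) cube([88, 88, 666]);
translate([1939, 147, 0]) cube([88, 88, 666]);
translate([350, 857, 0]) cube([88, 88, 666]);
translate([1939, 857, 0]) cube([88, 88, 666]);


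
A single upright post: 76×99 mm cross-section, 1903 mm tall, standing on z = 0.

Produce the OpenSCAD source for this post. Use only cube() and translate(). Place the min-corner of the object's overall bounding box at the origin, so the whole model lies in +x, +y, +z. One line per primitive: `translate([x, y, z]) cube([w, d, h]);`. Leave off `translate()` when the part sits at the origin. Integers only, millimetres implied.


cube([76, 99, 1903]);


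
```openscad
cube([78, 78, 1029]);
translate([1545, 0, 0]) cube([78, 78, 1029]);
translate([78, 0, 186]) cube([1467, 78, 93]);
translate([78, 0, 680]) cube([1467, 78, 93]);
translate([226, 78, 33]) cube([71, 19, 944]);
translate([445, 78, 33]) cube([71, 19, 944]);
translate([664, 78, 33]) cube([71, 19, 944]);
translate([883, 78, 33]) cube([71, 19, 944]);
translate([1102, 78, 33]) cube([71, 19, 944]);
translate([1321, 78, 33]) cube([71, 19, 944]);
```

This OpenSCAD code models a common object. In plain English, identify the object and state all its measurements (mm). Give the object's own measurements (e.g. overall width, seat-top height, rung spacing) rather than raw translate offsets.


A fence section. Two 78×78 mm posts, 1029 mm tall, stand on the floor with a clear span of 1467 mm between their inner faces. Two horizontal rails of 78×93 mm section span the gap between the posts with their undersides at z = 186 mm and z = 680 mm, flush with the posts' −y face. 6 pickets, each 71 mm wide, 19 mm thick and 944 mm tall, are fixed to the +y face of the rails with their bottoms at z = 33 mm, spaced across the span with a 148 mm gap after the −x post and between neighbouring pickets, with 153 mm left before the +x post.


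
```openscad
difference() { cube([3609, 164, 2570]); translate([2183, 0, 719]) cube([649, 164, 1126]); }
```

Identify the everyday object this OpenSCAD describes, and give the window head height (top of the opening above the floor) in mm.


A wall with a window opening. The window head height is 1845 mm.

A wall with a rectangular opening subtracted — a window. Sill at z = 719, opening 1126 mm tall, so the head is at 719 + 1126 = 1845 mm.


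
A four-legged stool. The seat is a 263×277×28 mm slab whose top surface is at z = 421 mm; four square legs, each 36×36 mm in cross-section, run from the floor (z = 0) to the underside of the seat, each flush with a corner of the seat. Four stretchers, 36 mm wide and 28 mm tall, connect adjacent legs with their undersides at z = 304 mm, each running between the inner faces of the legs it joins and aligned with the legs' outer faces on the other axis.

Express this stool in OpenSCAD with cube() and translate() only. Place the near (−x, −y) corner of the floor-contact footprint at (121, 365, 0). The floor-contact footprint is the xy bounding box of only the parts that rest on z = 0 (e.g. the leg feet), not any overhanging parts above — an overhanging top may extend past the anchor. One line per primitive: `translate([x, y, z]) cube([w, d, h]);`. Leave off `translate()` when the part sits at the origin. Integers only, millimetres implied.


// leg_h = 421 - 28 = 393
// stretcher span = 263 - 2*36 = 191
translate([121, 365, 393]) cube([263, 277, 28]);
translate([121, 365, 0]) cube([36, 36, 393]);
translate([348, 365, 0]) cube([36, 36, 393]);
translate([121, 606, 0]) cube([36, 36, 393]);
translate([348, 606, 0]) cube([36, 36, 393]);
translate([157, 365, 304]) cube([191, 36, 28]);
translate([157, 606, 304]) cube([191, 36, 28]);
translate([121, 401, 304]) cube([36, 205, 28]);
translate([348, 401, 304]) cube([36, 205, 28]);


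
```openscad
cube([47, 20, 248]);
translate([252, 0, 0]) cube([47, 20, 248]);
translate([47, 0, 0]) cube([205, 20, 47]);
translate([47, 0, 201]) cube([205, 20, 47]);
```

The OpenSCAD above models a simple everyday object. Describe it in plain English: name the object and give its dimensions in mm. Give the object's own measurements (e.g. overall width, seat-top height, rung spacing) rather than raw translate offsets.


A rectangular picture frame lying in the x–z plane (depth along y). The opening is 205 mm wide (x) by 154 mm tall (z), surrounded by a border 47 mm wide on all four sides. The frame is 20 mm deep and is made of two full-height vertical stiles with two horizontal rails fitted between them.


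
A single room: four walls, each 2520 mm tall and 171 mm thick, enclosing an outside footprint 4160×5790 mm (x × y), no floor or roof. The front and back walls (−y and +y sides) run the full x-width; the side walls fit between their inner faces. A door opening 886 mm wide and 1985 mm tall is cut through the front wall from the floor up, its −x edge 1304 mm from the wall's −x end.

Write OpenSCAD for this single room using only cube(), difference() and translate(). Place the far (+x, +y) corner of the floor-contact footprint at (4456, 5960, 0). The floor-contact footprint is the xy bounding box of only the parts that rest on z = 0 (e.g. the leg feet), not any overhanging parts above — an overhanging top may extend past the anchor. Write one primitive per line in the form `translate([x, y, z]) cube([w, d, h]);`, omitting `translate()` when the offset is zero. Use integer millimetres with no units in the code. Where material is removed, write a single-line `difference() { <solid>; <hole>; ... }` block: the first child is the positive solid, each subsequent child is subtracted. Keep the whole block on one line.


difference() { translate([296, 170, 0]) cube([4160, 171, 2520]); translate([1600, 170, 0]) cube([886, 171, 1985]); }
translate([296, 5789, 0]) cube([4160, 171, 2520]);
translate([296, 341, 0]) cube([171, 5448, 2520]);
translate([4285, 341, 0]) cube([171, 5448, 2520]);


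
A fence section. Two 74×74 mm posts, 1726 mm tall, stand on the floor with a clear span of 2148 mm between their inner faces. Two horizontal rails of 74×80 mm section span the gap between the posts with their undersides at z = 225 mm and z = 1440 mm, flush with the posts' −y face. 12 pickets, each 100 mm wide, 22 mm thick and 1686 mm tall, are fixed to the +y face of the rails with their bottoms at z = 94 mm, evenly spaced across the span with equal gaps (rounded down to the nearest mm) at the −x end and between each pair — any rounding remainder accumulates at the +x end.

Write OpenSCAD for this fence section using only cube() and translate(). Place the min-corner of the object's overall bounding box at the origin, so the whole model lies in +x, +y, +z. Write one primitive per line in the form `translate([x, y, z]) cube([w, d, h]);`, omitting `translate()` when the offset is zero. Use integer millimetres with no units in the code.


cube([74, 74, 1726]);
translate([2222, 0, 0]) cube([74, 74, 1726]);
translate([74, 0, 225]) cube([2148, 74, 80]);
translate([74, 0, 1440]) cube([2148, 74, 80]);
translate([146, 74, 94]) cube([100, 22, 1686]);
translate([318, 74, 94]) cube([100, 22, 1686]);
translate([490, 74, 94]) cube([100, 22, 1686]);
translate([662, 74, 94]) cube([100, 22, 1686]);
translate([834, 74, 94]) cube([100, 22, 1686]);
translate([1006, 74, 94]) cube([100, 22, 1686]);
translate([1178, 74, 94]) cube([100, 22, 1686]);
translate([1350, 74, 94]) cube([100, 22, 1686]);
translate([1522, 74, 94]) cube([100, 22, 1686]);
translate([1694, 74, 94]) cube([100, 22, 1686]);
translate([1866, 74, 94]) cube([100, 22, 1686]);
translate([2038, 74, 94]) cube([100, 22, 1686]);


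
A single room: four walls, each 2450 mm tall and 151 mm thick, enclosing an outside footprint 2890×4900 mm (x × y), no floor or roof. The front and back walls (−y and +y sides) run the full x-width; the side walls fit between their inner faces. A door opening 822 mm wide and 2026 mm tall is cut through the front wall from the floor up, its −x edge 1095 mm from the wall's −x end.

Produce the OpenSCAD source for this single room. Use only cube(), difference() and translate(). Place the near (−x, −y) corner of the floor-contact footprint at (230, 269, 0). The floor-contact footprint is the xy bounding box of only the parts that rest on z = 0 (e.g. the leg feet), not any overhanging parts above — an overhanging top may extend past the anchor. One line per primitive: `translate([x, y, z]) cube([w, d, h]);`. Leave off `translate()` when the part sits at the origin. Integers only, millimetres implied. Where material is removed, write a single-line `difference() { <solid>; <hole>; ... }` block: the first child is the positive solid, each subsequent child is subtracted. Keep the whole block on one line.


difference() { translate([230, 269, 0]) cube([2890, 151, 2450]); translate([1325, 269, 0]) cube([822, 151, 2026]); }
translate([230, 5018, 0]) cube([2890, 151, 2450]);
translate([230, 420, 0]) cube([151, 4598, 2450]);
translate([2969, 420, 0]) cube([151, 4598, 2450]);
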